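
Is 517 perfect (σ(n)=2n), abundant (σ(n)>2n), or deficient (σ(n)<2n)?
deficient

Proper divisors of 517: sum = 1 + 11 + 47 = 59
Since 59 < 517, 517 is deficient.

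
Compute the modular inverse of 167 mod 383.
211

gcd(167, 383) = 1, so the inverse exists.
Extended Euclidean algorithm on (383, 167):
383 = 2 × 167 + 49  ⟹  49 = (1)·383 + (-2)·167
167 = 3 × 49 + 20  ⟹  20 = (-3)·383 + (7)·167
49 = 2 × 20 + 9  ⟹  9 = (7)·383 + (-16)·167
20 = 2 × 9 + 2  ⟹  2 = (-17)·383 + (39)·167
9 = 4 × 2 + 1  ⟹  1 = (75)·383 + (-172)·167
So (-172)·167 ≡ 1 (mod 383), i.e. 167^(-1) ≡ -172 ≡ 211 (mod 383).
Check: 167 × 211 = 35237 ≡ 1 (mod 383)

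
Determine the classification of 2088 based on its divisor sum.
abundant

Proper divisors of 2088: sum = 1 + 2 + 3 + 4 + 6 + 8 + 9 + 12 + ... + 348 + 522 + 696 + 1044 (23 divisors) = 3762
Since 3762 > 2088, 2088 is abundant.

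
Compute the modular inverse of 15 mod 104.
7

gcd(15, 104) = 1, so the inverse exists.
Extended Euclidean algorithm on (104, 15):
104 = 6 × 15 + 14  ⟹  14 = (1)·104 + (-6)·15
15 = 1 × 14 + 1  ⟹  1 = (-1)·104 + (7)·15
So (7)·15 ≡ 1 (mod 104), i.e. 15^(-1) ≡ 7 (mod 104).
Check: 15 × 7 = 105 ≡ 1 (mod 104)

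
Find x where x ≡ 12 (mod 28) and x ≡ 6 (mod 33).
600

Using Chinese Remainder Theorem:
M = 28 × 33 = 924
M1 = 33, M2 = 28
y1 = 33^(-1) mod 28 = 17
y2 = 28^(-1) mod 33 = 13
x = (12×33×17 + 6×28×13) mod 924 = 600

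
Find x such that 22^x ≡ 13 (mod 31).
13

Baby-step giant-step with step n = ⌈√31⌉ = 6.
Baby steps 22^j mod 31 (j:value) for j=0..5: 0:1, 1:22, 2:19, 3:15, 4:20, 5:6.
Giant-step multiplier: 22^(-6) ≡ 22^(30-6) = 22^24 ≡ 4 (mod 31).
Giant steps γ_i = 13·4^i mod 31: γ_0=13, γ_1=21, γ_2=22 (in table at j=1).
x = i·n + j = 2·6 + 1 = 13.
Check: 22^13 ≡ 13 (mod 31).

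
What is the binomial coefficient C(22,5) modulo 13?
9

Using Lucas' theorem:
Write n=22 and k=5 in base 13:
n in base 13: [1, 9]
k in base 13: [0, 5]
C(22,5) mod 13 = ∏ C(n_i, k_i) mod 13
Digit binomials (mod 13): C(1,0) = 1; C(9,5) = 126 ≡ 9
Product: 1 × 9 = 9 ≡ 9 (mod 13)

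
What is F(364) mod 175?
123

Matrix identity: Q^n = [[F_(n+1), F_n], [F_n, F_(n-1)]] with Q = [[1,1],[1,0]].
n = 364 = 101101100₂. Square-and-multiply, entries mod 175:
Q^1 = [[1,1],[1,0]]
Q^2 = (Q^1)² = [[2,1],[1,1]]
Q^5 = (Q^2)²·Q = [[8,5],[5,3]]
Q^11 = (Q^5)²·Q = [[144,89],[89,55]]
Q^22 = (Q^11)² = [[132,36],[36,96]]
Q^45 = (Q^22)²·Q = [[153,170],[170,158]]
Q^91 = (Q^45)²·Q = [[4,159],[159,20]]
Q^182 = (Q^91)² = [[97,141],[141,131]]
Q^364 = (Q^182)² = [[65,123],[123,117]]
F_364 mod 175 = Q^364[0][1] = 123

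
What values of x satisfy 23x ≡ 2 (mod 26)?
x ≡ 8 (mod 26)

gcd(23, 26) = 1, which divides 2, so solutions exist.
Find 23^(-1) mod 26 by the extended Euclidean algorithm:
26 = 1 × 23 + 3  ⟹  3 = (1)·26 + (-1)·23
23 = 7 × 3 + 2  ⟹  2 = (-7)·26 + (8)·23
3 = 1 × 2 + 1  ⟹  1 = (8)·26 + (-9)·23
So (-9)·23 ≡ 1 (mod 26), i.e. 23^(-1) ≡ -9 ≡ 17 (mod 26).
x ≡ 17 × 2 = 34 ≡ 8 (mod 26).
Check: 23 × 8 = 184 ≡ 2 (mod 26).
Unique solution: x ≡ 8 (mod 26)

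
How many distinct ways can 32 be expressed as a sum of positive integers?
8349

p(n) counts ways to write n as a sum of positive integers (order ignored).
Euler's pentagonal recurrence: p(k) = p(k-1) + p(k-2) - p(k-5) - p(k-7) + p(k-12) + p(k-15) - ... (offsets j(3j∓1)/2, signs ++--, p(0)=1, p(<0)=0).
DP table for k = 0..31: p(0)=1, p(1)=1, p(2)=2, p(3)=3, p(4)=5, p(5)=7, p(6)=11, p(7)=15, p(8)=22, p(9)=30, p(10)=42, p(11)=56, p(12)=77, p(13)=101, p(14)=135, p(15)=176, p(16)=231, p(17)=297, p(18)=385, p(19)=490, p(20)=627, p(21)=792, p(22)=1002, p(23)=1255, p(24)=1575, p(25)=1958, p(26)=2436, p(27)=3010, p(28)=3718, p(29)=4565, p(30)=5604, p(31)=6842.
Final step: p(32) = p(31) + p(30) - p(27) - p(25) + p(20) + p(17) - p(10) - p(6)
= 6842 + 5604 - 3010 - 1958 + 627 + 297 - 42 - 11
= 8349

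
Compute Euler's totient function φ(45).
24

45 = 3^2 × 5
φ(n) = n × ∏(1 - 1/p) for each prime p dividing n
φ(45) = 45 × (1 - 1/3) × (1 - 1/5) = 24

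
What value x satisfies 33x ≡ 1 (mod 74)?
9

gcd(33, 74) = 1, so the inverse exists.
Extended Euclidean algorithm on (74, 33):
74 = 2 × 33 + 8  ⟹  8 = (1)·74 + (-2)·33
33 = 4 × 8 + 1  ⟹  1 = (-4)·74 + (9)·33
So (9)·33 ≡ 1 (mod 74), i.e. 33^(-1) ≡ 9 (mod 74).
Check: 33 × 9 = 297 ≡ 1 (mod 74)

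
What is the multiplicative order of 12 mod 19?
6

19 is prime, so ord(12) divides φ(19) = 18.
Divisors of 18: 1, 2, 3, 6, 9, 18.
Repeated squaring: 12^1 ≡ 12, 12^2 ≡ 11, 12^4 ≡ 7, 12^8 ≡ 11, 12^16 ≡ 7 (mod 19).
Test 12^d mod 19 for each divisor d in increasing order:
12^1 ≡ 12
12^2 ≡ 11
12^3 = 12^2·12^1 ≡ 18
12^6 = 12^4·12^2 ≡ 1  ← first divisor giving 1
The order is 6.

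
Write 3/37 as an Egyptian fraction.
1/13 + 1/241 + 1/115921

Greedy algorithm:
3/37: ceiling(37/3) = 13, use 1/13
2/481: ceiling(481/2) = 241, use 1/241
1/115921: ceiling(115921/1) = 115921, use 1/115921
Result: 3/37 = 1/13 + 1/241 + 1/115921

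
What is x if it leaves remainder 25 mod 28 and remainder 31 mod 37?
697

Using Chinese Remainder Theorem:
M = 28 × 37 = 1036
M1 = 37, M2 = 28
y1 = 37^(-1) mod 28 = 25
y2 = 28^(-1) mod 37 = 4
x = (25×37×25 + 31×28×4) mod 1036 = 697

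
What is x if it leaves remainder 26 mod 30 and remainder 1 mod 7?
176

Using Chinese Remainder Theorem:
M = 30 × 7 = 210
M1 = 7, M2 = 30
y1 = 7^(-1) mod 30 = 13
y2 = 30^(-1) mod 7 = 4
x = (26×7×13 + 1×30×4) mod 210 = 176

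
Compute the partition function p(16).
231

p(n) counts ways to write n as a sum of positive integers (order ignored).
Euler's pentagonal recurrence: p(k) = p(k-1) + p(k-2) - p(k-5) - p(k-7) + p(k-12) + p(k-15) - ... (offsets j(3j∓1)/2, signs ++--, p(0)=1, p(<0)=0).
DP table for k = 0..15: p(0)=1, p(1)=1, p(2)=2, p(3)=3, p(4)=5, p(5)=7, p(6)=11, p(7)=15, p(8)=22, p(9)=30, p(10)=42, p(11)=56, p(12)=77, p(13)=101, p(14)=135, p(15)=176.
Final step: p(16) = p(15) + p(14) - p(11) - p(9) + p(4) + p(1)
= 176 + 135 - 56 - 30 + 5 + 1
= 231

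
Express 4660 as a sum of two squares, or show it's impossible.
6² + 68² (a=6, b=68)

Factorization: 4660 = 2^2 × 5 × 233
By Fermat: n is sum of two squares iff every prime p ≡ 3 (mod 4) appears to even power.
All primes ≡ 3 (mod 4) appear to even power.
Search a = 0, 1, 2, … for 4660 - a² a perfect square: first hit at a = 6: 4660 - 36 = 4624 = 68².
4660 = 6² + 68² = 36 + 4624 ✓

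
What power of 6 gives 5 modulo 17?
11

Baby-step giant-step with step n = ⌈√17⌉ = 5.
Baby steps 6^j mod 17 (j:value) for j=0..4: 0:1, 1:6, 2:2, 3:12, 4:4.
Giant-step multiplier: 6^(-5) ≡ 6^(16-5) = 6^11 ≡ 5 (mod 17).
Giant steps γ_i = 5·5^i mod 17: γ_0=5, γ_1=8, γ_2=6 (in table at j=1).
x = i·n + j = 2·5 + 1 = 11.
Check: 6^11 ≡ 5 (mod 17).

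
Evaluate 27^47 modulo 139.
27

Repeated squaring. Binary of 47 = 101111.
27^1 ≡ 27 (mod 139); 27^2 ≡ 34 (mod 139); 27^4 ≡ 44 (mod 139); 27^8 ≡ 129 (mod 139); 27^16 ≡ 100 (mod 139); 27^32 ≡ 131 (mod 139)
27^47 = 27^1 × 27^2 × 27^4 × 27^8 × 27^32 ≡ 27 (mod 139)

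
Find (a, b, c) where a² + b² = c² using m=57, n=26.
(2573, 2964, 3925)

Euclid's formula: a = m² - n², b = 2mn, c = m² + n²
m = 57, n = 26
a = 57² - 26² = 3249 - 676 = 2573
b = 2 × 57 × 26 = 2964
c = 57² + 26² = 3249 + 676 = 3925
Verification: 2573² + 2964² = 6620329 + 8785296 = 15405625 = 3925² ✓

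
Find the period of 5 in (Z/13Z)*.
4

13 is prime, so ord(5) divides φ(13) = 12.
Divisors of 12: 1, 2, 3, 4, 6, 12.
Repeated squaring: 5^1 ≡ 5, 5^2 ≡ 12, 5^4 ≡ 1, 5^8 ≡ 1 (mod 13).
Test 5^d mod 13 for each divisor d in increasing order:
5^1 ≡ 5
5^2 ≡ 12
5^3 = 5^2·5^1 ≡ 8
5^4 ≡ 1  ← first divisor giving 1
The order is 4.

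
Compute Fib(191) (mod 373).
312

Matrix identity: Q^n = [[F_(n+1), F_n], [F_n, F_(n-1)]] with Q = [[1,1],[1,0]].
n = 191 = 10111111₂. Square-and-multiply, entries mod 373:
Q^1 = [[1,1],[1,0]]
Q^2 = (Q^1)² = [[2,1],[1,1]]
Q^5 = (Q^2)²·Q = [[8,5],[5,3]]
Q^11 = (Q^5)²·Q = [[144,89],[89,55]]
Q^23 = (Q^11)²·Q = [[116,309],[309,180]]
Q^47 = (Q^23)²·Q = [[100,21],[21,79]]
Q^95 = (Q^47)²·Q = [[26,370],[370,29]]
Q^191 = (Q^95)²·Q = [[147,312],[312,208]]
F_191 mod 373 = Q^191[0][1] = 312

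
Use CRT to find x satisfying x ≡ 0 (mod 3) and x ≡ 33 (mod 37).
33

Using Chinese Remainder Theorem:
M = 3 × 37 = 111
M1 = 37, M2 = 3
y1 = 37^(-1) mod 3 = 1
y2 = 3^(-1) mod 37 = 25
x = (0×37×1 + 33×3×25) mod 111 = 33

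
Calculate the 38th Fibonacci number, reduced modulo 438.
173

Matrix identity: Q^n = [[F_(n+1), F_n], [F_n, F_(n-1)]] with Q = [[1,1],[1,0]].
n = 38 = 100110₂. Square-and-multiply, entries mod 438:
Q^1 = [[1,1],[1,0]]
Q^2 = (Q^1)² = [[2,1],[1,1]]
Q^4 = (Q^2)² = [[5,3],[3,2]]
Q^9 = (Q^4)²·Q = [[55,34],[34,21]]
Q^19 = (Q^9)²·Q = [[195,239],[239,394]]
Q^38 = (Q^19)² = [[100,173],[173,365]]
F_38 mod 438 = Q^38[0][1] = 173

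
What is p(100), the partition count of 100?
190569292

p(n) counts ways to write n as a sum of positive integers (order ignored).
Euler's pentagonal recurrence: p(k) = p(k-1) + p(k-2) - p(k-5) - p(k-7) + p(k-12) + p(k-15) - ... (offsets j(3j∓1)/2, signs ++--, p(0)=1, p(<0)=0).
DP table for k = 0..99: p(0)=1, p(1)=1, p(2)=2, p(3)=3, p(4)=5, p(5)=7, p(6)=11, p(7)=15, p(8)=22, p(9)=30, p(10)=42, p(11)=56, p(12)=77, p(13)=101, p(14)=135, p(15)=176, p(16)=231, p(17)=297, p(18)=385, p(19)=490, p(20)=627, p(21)=792, p(22)=1002, p(23)=1255, p(24)=1575, p(25)=1958, p(26)=2436, p(27)=3010, p(28)=3718, p(29)=4565, p(30)=5604, p(31)=6842, p(32)=8349, p(33)=10143, p(34)=12310, p(35)=14883, p(36)=17977, p(37)=21637, p(38)=26015, p(39)=31185, p(40)=37338, p(41)=44583, p(42)=53174, p(43)=63261, p(44)=75175, p(45)=89134, p(46)=105558, p(47)=124754, p(48)=147273, p(49)=173525, p(50)=204226, p(51)=239943, p(52)=281589, p(53)=329931, p(54)=386155, p(55)=451276, p(56)=526823, p(57)=614154, p(58)=715220, p(59)=831820, p(60)=966467, p(61)=1121505, p(62)=1300156, p(63)=1505499, p(64)=1741630, p(65)=2012558, p(66)=2323520, p(67)=2679689, p(68)=3087735, p(69)=3554345, p(70)=4087968, p(71)=4697205, p(72)=5392783, p(73)=6185689, p(74)=7089500, p(75)=8118264, p(76)=9289091, p(77)=10619863, p(78)=12132164, p(79)=13848650, p(80)=15796476, p(81)=18004327, p(82)=20506255, p(83)=23338469, p(84)=26543660, p(85)=30167357, p(86)=34262962, p(87)=38887673, p(88)=44108109, p(89)=49995925, p(90)=56634173, p(91)=64112359, p(92)=72533807, p(93)=82010177, p(94)=92669720, p(95)=104651419, p(96)=118114304, p(97)=133230930, p(98)=150198136, p(99)=169229875.
Final step: p(100) = p(99) + p(98) - p(95) - p(93) + p(88) + p(85) - p(78) - p(74) + p(65) + p(60) - p(49) - p(43) + p(30) + p(23) - p(8) - p(0)
= 169229875 + 150198136 - 104651419 - 82010177 + 44108109 + 30167357 - 12132164 - 7089500 + 2012558 + 966467 - 173525 - 63261 + 5604 + 1255 - 22 - 1
= 190569292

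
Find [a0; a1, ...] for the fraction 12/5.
[2; 2, 2]

Euclidean algorithm steps:
12 = 2 × 5 + 2
5 = 2 × 2 + 1
2 = 2 × 1 + 0
Continued fraction: [2; 2, 2]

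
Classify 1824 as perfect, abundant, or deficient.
abundant

Proper divisors of 1824: sum = 1 + 2 + 3 + 4 + 6 + 8 + 12 + 16 + ... + 304 + 456 + 608 + 912 (23 divisors) = 3216
Since 3216 > 1824, 1824 is abundant.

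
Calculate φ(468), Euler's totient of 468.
144

468 = 2^2 × 3^2 × 13
φ(n) = n × ∏(1 - 1/p) for each prime p dividing n
φ(468) = 468 × (1 - 1/2) × (1 - 1/3) × (1 - 1/13) = 144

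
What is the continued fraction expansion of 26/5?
[5; 5]

Euclidean algorithm steps:
26 = 5 × 5 + 1
5 = 5 × 1 + 0
Continued fraction: [5; 5]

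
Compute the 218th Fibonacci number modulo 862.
231

Matrix identity: Q^n = [[F_(n+1), F_n], [F_n, F_(n-1)]] with Q = [[1,1],[1,0]].
n = 218 = 11011010₂. Square-and-multiply, entries mod 862:
Q^1 = [[1,1],[1,0]]
Q^3 = (Q^1)²·Q = [[3,2],[2,1]]
Q^6 = (Q^3)² = [[13,8],[8,5]]
Q^13 = (Q^6)²·Q = [[377,233],[233,144]]
Q^27 = (Q^13)²·Q = [[595,744],[744,713]]
Q^54 = (Q^27)² = [[737,816],[816,783]]
Q^109 = (Q^54)²·Q = [[403,501],[501,764]]
Q^218 = (Q^109)² = [[512,231],[231,281]]
F_218 mod 862 = Q^218[0][1] = 231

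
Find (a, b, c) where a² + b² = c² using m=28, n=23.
(255, 1288, 1313)

Euclid's formula: a = m² - n², b = 2mn, c = m² + n²
m = 28, n = 23
a = 28² - 23² = 784 - 529 = 255
b = 2 × 28 × 23 = 1288
c = 28² + 23² = 784 + 529 = 1313
Verification: 255² + 1288² = 65025 + 1658944 = 1723969 = 1313² ✓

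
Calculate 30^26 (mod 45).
0

Repeated squaring. Binary of 26 = 11010.
30^1 ≡ 30 (mod 45); 30^2 ≡ 0 (mod 45); 30^4 ≡ 0 (mod 45); 30^8 ≡ 0 (mod 45); 30^16 ≡ 0 (mod 45)
30^26 = 30^2 × 30^8 × 30^16 ≡ 0 (mod 45)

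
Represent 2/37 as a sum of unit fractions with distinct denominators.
1/19 + 1/703

Greedy algorithm:
2/37: ceiling(37/2) = 19, use 1/19
1/703: ceiling(703/1) = 703, use 1/703
Result: 2/37 = 1/19 + 1/703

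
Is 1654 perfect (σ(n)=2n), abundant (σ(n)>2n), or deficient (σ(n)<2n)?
deficient

Proper divisors of 1654: sum = 1 + 2 + 827 = 830
Since 830 < 1654, 1654 is deficient.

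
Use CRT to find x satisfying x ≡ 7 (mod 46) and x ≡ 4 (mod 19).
99

Using Chinese Remainder Theorem:
M = 46 × 19 = 874
M1 = 19, M2 = 46
y1 = 19^(-1) mod 46 = 17
y2 = 46^(-1) mod 19 = 12
x = (7×19×17 + 4×46×12) mod 874 = 99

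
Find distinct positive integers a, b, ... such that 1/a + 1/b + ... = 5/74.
1/15 + 1/1110

Greedy algorithm:
5/74: ceiling(74/5) = 15, use 1/15
1/1110: ceiling(1110/1) = 1110, use 1/1110
Result: 5/74 = 1/15 + 1/1110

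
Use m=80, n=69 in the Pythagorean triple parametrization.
(1639, 11040, 11161)

Euclid's formula: a = m² - n², b = 2mn, c = m² + n²
m = 80, n = 69
a = 80² - 69² = 6400 - 4761 = 1639
b = 2 × 80 × 69 = 11040
c = 80² + 69² = 6400 + 4761 = 11161
Verification: 1639² + 11040² = 2686321 + 121881600 = 124567921 = 11161² ✓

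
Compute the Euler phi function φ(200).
80

200 = 2^3 × 5^2
φ(n) = n × ∏(1 - 1/p) for each prime p dividing n
φ(200) = 200 × (1 - 1/2) × (1 - 1/5) = 80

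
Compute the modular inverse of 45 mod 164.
113

gcd(45, 164) = 1, so the inverse exists.
Extended Euclidean algorithm on (164, 45):
164 = 3 × 45 + 29  ⟹  29 = (1)·164 + (-3)·45
45 = 1 × 29 + 16  ⟹  16 = (-1)·164 + (4)·45
29 = 1 × 16 + 13  ⟹  13 = (2)·164 + (-7)·45
16 = 1 × 13 + 3  ⟹  3 = (-3)·164 + (11)·45
13 = 4 × 3 + 1  ⟹  1 = (14)·164 + (-51)·45
So (-51)·45 ≡ 1 (mod 164), i.e. 45^(-1) ≡ -51 ≡ 113 (mod 164).
Check: 45 × 113 = 5085 ≡ 1 (mod 164)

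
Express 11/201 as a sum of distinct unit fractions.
1/19 + 1/478 + 1/365097 + 1/222159333918

Greedy algorithm:
11/201: ceiling(201/11) = 19, use 1/19
8/3819: ceiling(3819/8) = 478, use 1/478
5/1825482: ceiling(1825482/5) = 365097, use 1/365097
1/222159333918: ceiling(222159333918/1) = 222159333918, use 1/222159333918
Result: 11/201 = 1/19 + 1/478 + 1/365097 + 1/222159333918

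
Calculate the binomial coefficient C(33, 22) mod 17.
16

Using Lucas' theorem:
Write n=33 and k=22 in base 17:
n in base 17: [1, 16]
k in base 17: [1, 5]
C(33,22) mod 17 = ∏ C(n_i, k_i) mod 17
Digit binomials (mod 17): C(1,1) = 1; C(16,5) = 4368 ≡ 16
Product: 1 × 16 = 16 ≡ 16 (mod 17)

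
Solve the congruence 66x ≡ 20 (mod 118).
x ≡ 45 (mod 59)

gcd(66, 118) = 2, which divides 20, so solutions exist.
Divide through by 2: 33x ≡ 10 (mod 59).
Find 33^(-1) mod 59 by the extended Euclidean algorithm:
59 = 1 × 33 + 26  ⟹  26 = (1)·59 + (-1)·33
33 = 1 × 26 + 7  ⟹  7 = (-1)·59 + (2)·33
26 = 3 × 7 + 5  ⟹  5 = (4)·59 + (-7)·33
7 = 1 × 5 + 2  ⟹  2 = (-5)·59 + (9)·33
5 = 2 × 2 + 1  ⟹  1 = (14)·59 + (-25)·33
So (-25)·33 ≡ 1 (mod 59), i.e. 33^(-1) ≡ -25 ≡ 34 (mod 59).
x ≡ 34 × 10 = 340 ≡ 45 (mod 59).
Check: 66 × 45 = 2970 ≡ 20 (mod 118).
x ≡ 45 (mod 59), giving 2 solutions mod 118.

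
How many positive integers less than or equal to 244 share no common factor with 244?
120

244 = 2^2 × 61
φ(n) = n × ∏(1 - 1/p) for each prime p dividing n
φ(244) = 244 × (1 - 1/2) × (1 - 1/61) = 120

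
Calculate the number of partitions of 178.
571701605655

p(n) counts ways to write n as a sum of positive integers (order ignored).
Euler's pentagonal recurrence: p(k) = p(k-1) + p(k-2) - p(k-5) - p(k-7) + p(k-12) + p(k-15) - ... (offsets j(3j∓1)/2, signs ++--, p(0)=1, p(<0)=0).
DP table for k = 0..177: p(0)=1, p(1)=1, p(2)=2, p(3)=3, p(4)=5, p(5)=7, p(6)=11, p(7)=15, p(8)=22, p(9)=30, p(10)=42, p(11)=56, p(12)=77, p(13)=101, p(14)=135, p(15)=176, p(16)=231, p(17)=297, p(18)=385, p(19)=490, p(20)=627, p(21)=792, p(22)=1002, p(23)=1255, p(24)=1575, p(25)=1958, p(26)=2436, p(27)=3010, p(28)=3718, p(29)=4565, p(30)=5604, p(31)=6842, p(32)=8349, p(33)=10143, p(34)=12310, p(35)=14883, p(36)=17977, p(37)=21637, p(38)=26015, p(39)=31185, p(40)=37338, p(41)=44583, p(42)=53174, p(43)=63261, p(44)=75175, p(45)=89134, p(46)=105558, p(47)=124754, p(48)=147273, p(49)=173525, p(50)=204226, p(51)=239943, p(52)=281589, p(53)=329931, p(54)=386155, p(55)=451276, p(56)=526823, p(57)=614154, p(58)=715220, p(59)=831820, p(60)=966467, p(61)=1121505, p(62)=1300156, p(63)=1505499, p(64)=1741630, p(65)=2012558, p(66)=2323520, p(67)=2679689, p(68)=3087735, p(69)=3554345, p(70)=4087968, p(71)=4697205, p(72)=5392783, p(73)=6185689, p(74)=7089500, p(75)=8118264, p(76)=9289091, p(77)=10619863, p(78)=12132164, p(79)=13848650, p(80)=15796476, p(81)=18004327, p(82)=20506255, p(83)=23338469, p(84)=26543660, p(85)=30167357, p(86)=34262962, p(87)=38887673, p(88)=44108109, p(89)=49995925, p(90)=56634173, p(91)=64112359, p(92)=72533807, p(93)=82010177, p(94)=92669720, p(95)=104651419, p(96)=118114304, p(97)=133230930, p(98)=150198136, p(99)=169229875, p(100)=190569292, p(101)=214481126, p(102)=241265379, p(103)=271248950, p(104)=304801365, p(105)=342325709, p(106)=384276336, p(107)=431149389, p(108)=483502844, p(109)=541946240, p(110)=607163746, p(111)=679903203, p(112)=761002156, p(113)=851376628, p(114)=952050665, p(115)=1064144451, p(116)=1188908248, p(117)=1327710076, p(118)=1482074143, p(119)=1653668665, p(120)=1844349560, p(121)=2056148051, p(122)=2291320912, p(123)=2552338241, p(124)=2841940500, p(125)=3163127352, p(126)=3519222692, p(127)=3913864295, p(128)=4351078600, p(129)=4835271870, p(130)=5371315400, p(131)=5964539504, p(132)=6620830889, p(133)=7346629512, p(134)=8149040695, p(135)=9035836076, p(136)=10015581680, p(137)=11097645016, p(138)=12292341831, p(139)=13610949895, p(140)=15065878135, p(141)=16670689208, p(142)=18440293320, p(143)=20390982757, p(144)=22540654445, p(145)=24908858009, p(146)=27517052599, p(147)=30388671978, p(148)=33549419497, p(149)=37027355200, p(150)=40853235313, p(151)=45060624582, p(152)=49686288421, p(153)=54770336324, p(154)=60356673280, p(155)=66493182097, p(156)=73232243759, p(157)=80630964769, p(158)=88751778802, p(159)=97662728555, p(160)=107438159466, p(161)=118159068427, p(162)=129913904637, p(163)=142798995930, p(164)=156919475295, p(165)=172389800255, p(166)=189334822579, p(167)=207890420102, p(168)=228204732751, p(169)=250438925115, p(170)=274768617130, p(171)=301384802048, p(172)=330495499613, p(173)=362326859895, p(174)=397125074750, p(175)=435157697830, p(176)=476715857290, p(177)=522115831195.
Final step: p(178) = p(177) + p(176) - p(173) - p(171) + p(166) + p(163) - p(156) - p(152) + p(143) + p(138) - p(127) - p(121) + p(108) + p(101) - p(86) - p(78) + p(61) + p(52) - p(33) - p(23) + p(2)
= 522115831195 + 476715857290 - 362326859895 - 301384802048 + 189334822579 + 142798995930 - 73232243759 - 49686288421 + 20390982757 + 12292341831 - 3913864295 - 2056148051 + 483502844 + 214481126 - 34262962 - 12132164 + 1121505 + 281589 - 10143 - 1255 + 2
= 571701605655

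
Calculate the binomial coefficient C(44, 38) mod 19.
1

Using Lucas' theorem:
Write n=44 and k=38 in base 19:
n in base 19: [2, 6]
k in base 19: [2, 0]
C(44,38) mod 19 = ∏ C(n_i, k_i) mod 19
Digit binomials (mod 19): C(2,2) = 1; C(6,0) = 1
Product: 1 × 1 = 1 ≡ 1 (mod 19)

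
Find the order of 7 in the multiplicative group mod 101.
100

101 is prime, so ord(7) divides φ(101) = 100.
Divisors of 100: 1, 2, 4, 5, 10, 20, 25, 50, 100.
Repeated squaring: 7^1 ≡ 7, 7^2 ≡ 49, 7^4 ≡ 78, 7^8 ≡ 24, 7^16 ≡ 71, 7^32 ≡ 92, 7^64 ≡ 81 (mod 101).
Test 7^d mod 101 for each divisor d in increasing order:
7^1 ≡ 7
7^2 ≡ 49
7^4 ≡ 78
7^5 = 7^4·7^1 ≡ 41
7^10 = 7^8·7^2 ≡ 65
7^20 = 7^16·7^4 ≡ 84
7^25 = 7^16·7^8·7^1 ≡ 10
7^50 = 7^32·7^16·7^2 ≡ 100
7^100 = 7^64·7^32·7^4 ≡ 1  ← first divisor giving 1
The order is 100.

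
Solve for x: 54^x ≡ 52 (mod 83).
51

Baby-step giant-step with step n = ⌈√83⌉ = 10.
Baby steps 54^j mod 83 (j:value) for j=0..9: 0:1, 1:54, 2:11, 3:13, 4:38, 5:60, 6:3, 7:79, 8:33, 9:39.
Giant-step multiplier: 54^(-10) ≡ 54^(82-10) = 54^72 ≡ 75 (mod 83).
Giant steps γ_i = 52·75^i mod 83: γ_0=52, γ_1=82, γ_2=8, γ_3=19, γ_4=14, γ_5=54 (in table at j=1).
x = i·n + j = 5·10 + 1 = 51.
Check: 54^51 ≡ 52 (mod 83).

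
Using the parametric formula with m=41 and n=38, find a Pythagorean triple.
(237, 3116, 3125)

Euclid's formula: a = m² - n², b = 2mn, c = m² + n²
m = 41, n = 38
a = 41² - 38² = 1681 - 1444 = 237
b = 2 × 41 × 38 = 3116
c = 41² + 38² = 1681 + 1444 = 3125
Verification: 237² + 3116² = 56169 + 9709456 = 9765625 = 3125² ✓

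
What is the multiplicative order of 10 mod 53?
13

53 is prime, so ord(10) divides φ(53) = 52.
Divisors of 52: 1, 2, 4, 13, 26, 52.
Repeated squaring: 10^1 ≡ 10, 10^2 ≡ 47, 10^4 ≡ 36, 10^8 ≡ 24, 10^16 ≡ 46, 10^32 ≡ 49 (mod 53).
Test 10^d mod 53 for each divisor d in increasing order:
10^1 ≡ 10
10^2 ≡ 47
10^4 ≡ 36
10^13 = 10^8·10^4·10^1 ≡ 1  ← first divisor giving 1
The order is 13.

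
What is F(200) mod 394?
393

Matrix identity: Q^n = [[F_(n+1), F_n], [F_n, F_(n-1)]] with Q = [[1,1],[1,0]].
n = 200 = 11001000₂. Square-and-multiply, entries mod 394:
Q^1 = [[1,1],[1,0]]
Q^3 = (Q^1)²·Q = [[3,2],[2,1]]
Q^6 = (Q^3)² = [[13,8],[8,5]]
Q^12 = (Q^6)² = [[233,144],[144,89]]
Q^25 = (Q^12)²·Q = [[41,165],[165,270]]
Q^50 = (Q^25)² = [[144,95],[95,49]]
Q^100 = (Q^50)² = [[211,211],[211,0]]
Q^200 = (Q^100)² = [[392,393],[393,393]]
F_200 mod 394 = Q^200[0][1] = 393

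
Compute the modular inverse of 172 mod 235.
138

gcd(172, 235) = 1, so the inverse exists.
Extended Euclidean algorithm on (235, 172):
235 = 1 × 172 + 63  ⟹  63 = (1)·235 + (-1)·172
172 = 2 × 63 + 46  ⟹  46 = (-2)·235 + (3)·172
63 = 1 × 46 + 17  ⟹  17 = (3)·235 + (-4)·172
46 = 2 × 17 + 12  ⟹  12 = (-8)·235 + (11)·172
17 = 1 × 12 + 5  ⟹  5 = (11)·235 + (-15)·172
12 = 2 × 5 + 2  ⟹  2 = (-30)·235 + (41)·172
5 = 2 × 2 + 1  ⟹  1 = (71)·235 + (-97)·172
So (-97)·172 ≡ 1 (mod 235), i.e. 172^(-1) ≡ -97 ≡ 138 (mod 235).
Check: 172 × 138 = 23736 ≡ 1 (mod 235)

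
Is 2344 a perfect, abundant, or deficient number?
deficient

Proper divisors of 2344: sum = 1 + 2 + 4 + 8 + 293 + 586 + 1172 = 2066
Since 2066 < 2344, 2344 is deficient.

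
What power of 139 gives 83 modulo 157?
97

Baby-step giant-step with step n = ⌈√157⌉ = 13.
Baby steps 139^j mod 157 (j:value) for j=0..12: 0:1, 1:139, 2:10, 3:134, 4:100, 5:84, 6:58, 7:55, 8:109, 9:79, 10:148, 11:5, 12:67.
Giant-step multiplier: 139^(-13) ≡ 139^(156-13) = 139^143 ≡ 22 (mod 157).
Giant steps γ_i = 83·22^i mod 157: γ_0=83, γ_1=99, γ_2=137, γ_3=31, γ_4=54, γ_5=89, γ_6=74, γ_7=58 (in table at j=6).
x = i·n + j = 7·13 + 6 = 97.
Check: 139^97 ≡ 83 (mod 157).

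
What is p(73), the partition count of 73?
6185689

p(n) counts ways to write n as a sum of positive integers (order ignored).
Euler's pentagonal recurrence: p(k) = p(k-1) + p(k-2) - p(k-5) - p(k-7) + p(k-12) + p(k-15) - ... (offsets j(3j∓1)/2, signs ++--, p(0)=1, p(<0)=0).
DP table for k = 0..72: p(0)=1, p(1)=1, p(2)=2, p(3)=3, p(4)=5, p(5)=7, p(6)=11, p(7)=15, p(8)=22, p(9)=30, p(10)=42, p(11)=56, p(12)=77, p(13)=101, p(14)=135, p(15)=176, p(16)=231, p(17)=297, p(18)=385, p(19)=490, p(20)=627, p(21)=792, p(22)=1002, p(23)=1255, p(24)=1575, p(25)=1958, p(26)=2436, p(27)=3010, p(28)=3718, p(29)=4565, p(30)=5604, p(31)=6842, p(32)=8349, p(33)=10143, p(34)=12310, p(35)=14883, p(36)=17977, p(37)=21637, p(38)=26015, p(39)=31185, p(40)=37338, p(41)=44583, p(42)=53174, p(43)=63261, p(44)=75175, p(45)=89134, p(46)=105558, p(47)=124754, p(48)=147273, p(49)=173525, p(50)=204226, p(51)=239943, p(52)=281589, p(53)=329931, p(54)=386155, p(55)=451276, p(56)=526823, p(57)=614154, p(58)=715220, p(59)=831820, p(60)=966467, p(61)=1121505, p(62)=1300156, p(63)=1505499, p(64)=1741630, p(65)=2012558, p(66)=2323520, p(67)=2679689, p(68)=3087735, p(69)=3554345, p(70)=4087968, p(71)=4697205, p(72)=5392783.
Final step: p(73) = p(72) + p(71) - p(68) - p(66) + p(61) + p(58) - p(51) - p(47) + p(38) + p(33) - p(22) - p(16) + p(3)
= 5392783 + 4697205 - 3087735 - 2323520 + 1121505 + 715220 - 239943 - 124754 + 26015 + 10143 - 1002 - 231 + 3
= 6185689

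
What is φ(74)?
36

74 = 2 × 37
φ(n) = n × ∏(1 - 1/p) for each prime p dividing n
φ(74) = 74 × (1 - 1/2) × (1 - 1/37) = 36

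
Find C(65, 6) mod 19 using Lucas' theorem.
9

Using Lucas' theorem:
Write n=65 and k=6 in base 19:
n in base 19: [3, 8]
k in base 19: [0, 6]
C(65,6) mod 19 = ∏ C(n_i, k_i) mod 19
Digit binomials (mod 19): C(3,0) = 1; C(8,6) = 28 ≡ 9
Product: 1 × 9 = 9 ≡ 9 (mod 19)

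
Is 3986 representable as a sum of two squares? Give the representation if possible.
31² + 55² (a=31, b=55)

Factorization: 3986 = 2 × 1993
By Fermat: n is sum of two squares iff every prime p ≡ 3 (mod 4) appears to even power.
All primes ≡ 3 (mod 4) appear to even power.
Search a = 0, 1, 2, … for 3986 - a² a perfect square: first hit at a = 31: 3986 - 961 = 3025 = 55².
3986 = 31² + 55² = 961 + 3025 ✓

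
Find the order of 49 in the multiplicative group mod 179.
89

179 is prime, so ord(49) divides φ(179) = 178.
Divisors of 178: 1, 2, 89, 178.
Repeated squaring: 49^1 ≡ 49, 49^2 ≡ 74, 49^4 ≡ 106, 49^8 ≡ 138, 49^16 ≡ 70, 49^32 ≡ 67, 49^64 ≡ 14, 49^128 ≡ 17 (mod 179).
Test 49^d mod 179 for each divisor d in increasing order:
49^1 ≡ 49
49^2 ≡ 74
49^89 = 49^64·49^16·49^8·49^1 ≡ 1  ← first divisor giving 1
The order is 89.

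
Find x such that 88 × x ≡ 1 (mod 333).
193

gcd(88, 333) = 1, so the inverse exists.
Extended Euclidean algorithm on (333, 88):
333 = 3 × 88 + 69  ⟹  69 = (1)·333 + (-3)·88
88 = 1 × 69 + 19  ⟹  19 = (-1)·333 + (4)·88
69 = 3 × 19 + 12  ⟹  12 = (4)·333 + (-15)·88
19 = 1 × 12 + 7  ⟹  7 = (-5)·333 + (19)·88
12 = 1 × 7 + 5  ⟹  5 = (9)·333 + (-34)·88
7 = 1 × 5 + 2  ⟹  2 = (-14)·333 + (53)·88
5 = 2 × 2 + 1  ⟹  1 = (37)·333 + (-140)·88
So (-140)·88 ≡ 1 (mod 333), i.e. 88^(-1) ≡ -140 ≡ 193 (mod 333).
Check: 88 × 193 = 16984 ≡ 1 (mod 333)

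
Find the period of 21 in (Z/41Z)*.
20

41 is prime, so ord(21) divides φ(41) = 40.
Divisors of 40: 1, 2, 4, 5, 8, 10, 20, 40.
Repeated squaring: 21^1 ≡ 21, 21^2 ≡ 31, 21^4 ≡ 18, 21^8 ≡ 37, 21^16 ≡ 16, 21^32 ≡ 10 (mod 41).
Test 21^d mod 41 for each divisor d in increasing order:
21^1 ≡ 21
21^2 ≡ 31
21^4 ≡ 18
21^5 = 21^4·21^1 ≡ 9
21^8 ≡ 37
21^10 = 21^8·21^2 ≡ 40
21^20 = 21^16·21^4 ≡ 1  ← first divisor giving 1
The order is 20.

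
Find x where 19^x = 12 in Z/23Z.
16

Baby-step giant-step with step n = ⌈√23⌉ = 5.
Baby steps 19^j mod 23 (j:value) for j=0..4: 0:1, 1:19, 2:16, 3:5, 4:3.
Giant-step multiplier: 19^(-5) ≡ 19^(22-5) = 19^17 ≡ 21 (mod 23).
Giant steps γ_i = 12·21^i mod 23: γ_0=12, γ_1=22, γ_2=2, γ_3=19 (in table at j=1).
x = i·n + j = 3·5 + 1 = 16.
Check: 19^16 ≡ 12 (mod 23).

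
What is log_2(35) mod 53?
9

Baby-step giant-step with step n = ⌈√53⌉ = 8.
Baby steps 2^j mod 53 (j:value) for j=0..7: 0:1, 1:2, 2:4, 3:8, 4:16, 5:32, 6:11, 7:22.
Giant-step multiplier: 2^(-8) ≡ 2^(52-8) = 2^44 ≡ 47 (mod 53).
Giant steps γ_i = 35·47^i mod 53: γ_0=35, γ_1=2 (in table at j=1).
x = i·n + j = 1·8 + 1 = 9.
Check: 2^9 ≡ 35 (mod 53).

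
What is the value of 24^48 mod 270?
216

Repeated squaring. Binary of 48 = 110000.
24^1 ≡ 24 (mod 270); 24^2 ≡ 36 (mod 270); 24^4 ≡ 216 (mod 270); 24^8 ≡ 216 (mod 270); 24^16 ≡ 216 (mod 270); 24^32 ≡ 216 (mod 270)
24^48 = 24^16 × 24^32 ≡ 216 (mod 270)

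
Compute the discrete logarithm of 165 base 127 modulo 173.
123

Baby-step giant-step with step n = ⌈√173⌉ = 14.
Baby steps 127^j mod 173 (j:value) for j=0..13: 0:1, 1:127, 2:40, 3:63, 4:43, 5:98, 6:163, 7:114, 8:119, 9:62, 10:89, 11:58, 12:100, 13:71.
Giant-step multiplier: 127^(-14) ≡ 127^(172-14) = 127^158 ≡ 33 (mod 173).
Giant steps γ_i = 165·33^i mod 173: γ_0=165, γ_1=82, γ_2=111, γ_3=30, γ_4=125, γ_5=146, γ_6=147, γ_7=7, γ_8=58 (in table at j=11).
x = i·n + j = 8·14 + 11 = 123.
Check: 127^123 ≡ 165 (mod 173).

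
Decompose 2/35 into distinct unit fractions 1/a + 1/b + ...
1/18 + 1/630

Greedy algorithm:
2/35: ceiling(35/2) = 18, use 1/18
1/630: ceiling(630/1) = 630, use 1/630
Result: 2/35 = 1/18 + 1/630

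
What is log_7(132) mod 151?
45

Baby-step giant-step with step n = ⌈√151⌉ = 13.
Baby steps 7^j mod 151 (j:value) for j=0..12: 0:1, 1:7, 2:49, 3:41, 4:136, 5:46, 6:20, 7:140, 8:74, 9:65, 10:2, 11:14, 12:98.
Giant-step multiplier: 7^(-13) ≡ 7^(150-13) = 7^137 ≡ 35 (mod 151).
Giant steps γ_i = 132·35^i mod 151: γ_0=132, γ_1=90, γ_2=130, γ_3=20 (in table at j=6).
x = i·n + j = 3·13 + 6 = 45.
Check: 7^45 ≡ 132 (mod 151).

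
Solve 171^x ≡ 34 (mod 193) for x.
137

Baby-step giant-step with step n = ⌈√193⌉ = 14.
Baby steps 171^j mod 193 (j:value) for j=0..13: 0:1, 1:171, 2:98, 3:160, 4:147, 5:47, 6:124, 7:167, 8:186, 9:154, 10:86, 11:38, 12:129, 13:57.
Giant-step multiplier: 171^(-14) ≡ 171^(192-14) = 171^178 ≡ 2 (mod 193).
Giant steps γ_i = 34·2^i mod 193: γ_0=34, γ_1=68, γ_2=136, γ_3=79, γ_4=158, γ_5=123, γ_6=53, γ_7=106, γ_8=19, γ_9=38 (in table at j=11).
x = i·n + j = 9·14 + 11 = 137.
Check: 171^137 ≡ 34 (mod 193).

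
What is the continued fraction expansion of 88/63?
[1; 2, 1, 1, 12]

Euclidean algorithm steps:
88 = 1 × 63 + 25
63 = 2 × 25 + 13
25 = 1 × 13 + 12
13 = 1 × 12 + 1
12 = 12 × 1 + 0
Continued fraction: [1; 2, 1, 1, 12]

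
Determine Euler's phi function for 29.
28

29 = 29
φ(n) = n × ∏(1 - 1/p) for each prime p dividing n
φ(29) = 29 × (1 - 1/29) = 28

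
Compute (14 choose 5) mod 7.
0

Using Lucas' theorem:
Write n=14 and k=5 in base 7:
n in base 7: [2, 0]
k in base 7: [0, 5]
C(14,5) mod 7 = ∏ C(n_i, k_i) mod 7
Digit binomials (mod 7): C(2,0) = 1; C(0,5) = 0 (k_i > n_i)
Product: 1 × 0 = 0 ≡ 0 (mod 7)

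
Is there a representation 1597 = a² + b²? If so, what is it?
21² + 34² (a=21, b=34)

Factorization: 1597 = 1597
By Fermat: n is sum of two squares iff every prime p ≡ 3 (mod 4) appears to even power.
All primes ≡ 3 (mod 4) appear to even power.
Search a = 0, 1, 2, … for 1597 - a² a perfect square: first hit at a = 21: 1597 - 441 = 1156 = 34².
1597 = 21² + 34² = 441 + 1156 ✓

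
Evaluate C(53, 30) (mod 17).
0

Using Lucas' theorem:
Write n=53 and k=30 in base 17:
n in base 17: [3, 2]
k in base 17: [1, 13]
C(53,30) mod 17 = ∏ C(n_i, k_i) mod 17
Digit binomials (mod 17): C(3,1) = 3; C(2,13) = 0 (k_i > n_i)
Product: 3 × 0 = 0 ≡ 0 (mod 17)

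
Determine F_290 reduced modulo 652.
209

Matrix identity: Q^n = [[F_(n+1), F_n], [F_n, F_(n-1)]] with Q = [[1,1],[1,0]].
n = 290 = 100100010₂. Square-and-multiply, entries mod 652:
Q^1 = [[1,1],[1,0]]
Q^2 = (Q^1)² = [[2,1],[1,1]]
Q^4 = (Q^2)² = [[5,3],[3,2]]
Q^9 = (Q^4)²·Q = [[55,34],[34,21]]
Q^18 = (Q^9)² = [[269,628],[628,293]]
Q^36 = (Q^18)² = [[565,204],[204,361]]
Q^72 = (Q^36)² = [[285,476],[476,461]]
Q^145 = (Q^72)²·Q = [[465,57],[57,408]]
Q^290 = (Q^145)² = [[402,209],[209,193]]
F_290 mod 652 = Q^290[0][1] = 209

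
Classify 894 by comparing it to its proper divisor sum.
abundant

Proper divisors of 894: sum = 1 + 2 + 3 + 6 + 149 + 298 + 447 = 906
Since 906 > 894, 894 is abundant.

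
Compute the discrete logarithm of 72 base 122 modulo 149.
107

Baby-step giant-step with step n = ⌈√149⌉ = 13.
Baby steps 122^j mod 149 (j:value) for j=0..12: 0:1, 1:122, 2:133, 3:134, 4:107, 5:91, 6:76, 7:34, 8:125, 9:52, 10:86, 11:62, 12:114.
Giant-step multiplier: 122^(-13) ≡ 122^(148-13) = 122^135 ≡ 38 (mod 149).
Giant steps γ_i = 72·38^i mod 149: γ_0=72, γ_1=54, γ_2=115, γ_3=49, γ_4=74, γ_5=130, γ_6=23, γ_7=129, γ_8=134 (in table at j=3).
x = i·n + j = 8·13 + 3 = 107.
Check: 122^107 ≡ 72 (mod 149).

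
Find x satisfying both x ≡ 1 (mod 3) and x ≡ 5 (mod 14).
19

Using Chinese Remainder Theorem:
M = 3 × 14 = 42
M1 = 14, M2 = 3
y1 = 14^(-1) mod 3 = 2
y2 = 3^(-1) mod 14 = 5
x = (1×14×2 + 5×3×5) mod 42 = 19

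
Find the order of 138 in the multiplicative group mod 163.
54

163 is prime, so ord(138) divides φ(163) = 162.
Divisors of 162: 1, 2, 3, 6, 9, 18, 27, 54, 81, 162.
Repeated squaring: 138^1 ≡ 138, 138^2 ≡ 136, 138^4 ≡ 77, 138^8 ≡ 61, 138^16 ≡ 135, 138^32 ≡ 132, 138^64 ≡ 146, 138^128 ≡ 126 (mod 163).
Test 138^d mod 163 for each divisor d in increasing order:
138^1 ≡ 138
138^2 ≡ 136
138^3 = 138^2·138^1 ≡ 23
138^6 = 138^4·138^2 ≡ 40
138^9 = 138^8·138^1 ≡ 105
138^18 = 138^16·138^2 ≡ 104
138^27 = 138^16·138^8·138^2·138^1 ≡ 162
138^54 = 138^32·138^16·138^4·138^2 ≡ 1  ← first divisor giving 1
The order is 54.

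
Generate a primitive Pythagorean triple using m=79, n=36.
(4945, 5688, 7537)

Euclid's formula: a = m² - n², b = 2mn, c = m² + n²
m = 79, n = 36
a = 79² - 36² = 6241 - 1296 = 4945
b = 2 × 79 × 36 = 5688
c = 79² + 36² = 6241 + 1296 = 7537
Verification: 4945² + 5688² = 24453025 + 32353344 = 56806369 = 7537² ✓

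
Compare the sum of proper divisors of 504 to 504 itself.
abundant

Proper divisors of 504: sum = 1 + 2 + 3 + 4 + 6 + 7 + 8 + 9 + ... + 84 + 126 + 168 + 252 (23 divisors) = 1056
Since 1056 > 504, 504 is abundant.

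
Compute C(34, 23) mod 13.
0

Using Lucas' theorem:
Write n=34 and k=23 in base 13:
n in base 13: [2, 8]
k in base 13: [1, 10]
C(34,23) mod 13 = ∏ C(n_i, k_i) mod 13
Digit binomials (mod 13): C(2,1) = 2; C(8,10) = 0 (k_i > n_i)
Product: 2 × 0 = 0 ≡ 0 (mod 13)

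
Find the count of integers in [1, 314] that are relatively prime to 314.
156

314 = 2 × 157
φ(n) = n × ∏(1 - 1/p) for each prime p dividing n
φ(314) = 314 × (1 - 1/2) × (1 - 1/157) = 156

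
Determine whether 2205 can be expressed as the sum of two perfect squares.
21² + 42² (a=21, b=42)

Factorization: 2205 = 3^2 × 5 × 7^2
By Fermat: n is sum of two squares iff every prime p ≡ 3 (mod 4) appears to even power.
All primes ≡ 3 (mod 4) appear to even power.
Search a = 0, 1, 2, … for 2205 - a² a perfect square: first hit at a = 21: 2205 - 441 = 1764 = 42².
2205 = 21² + 42² = 441 + 1764 ✓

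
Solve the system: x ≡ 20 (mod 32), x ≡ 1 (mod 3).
52

Using Chinese Remainder Theorem:
M = 32 × 3 = 96
M1 = 3, M2 = 32
y1 = 3^(-1) mod 32 = 11
y2 = 32^(-1) mod 3 = 2
x = (20×3×11 + 1×32×2) mod 96 = 52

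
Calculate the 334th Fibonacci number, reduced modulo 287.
90

Matrix identity: Q^n = [[F_(n+1), F_n], [F_n, F_(n-1)]] with Q = [[1,1],[1,0]].
n = 334 = 101001110₂. Square-and-multiply, entries mod 287:
Q^1 = [[1,1],[1,0]]
Q^2 = (Q^1)² = [[2,1],[1,1]]
Q^5 = (Q^2)²·Q = [[8,5],[5,3]]
Q^10 = (Q^5)² = [[89,55],[55,34]]
Q^20 = (Q^10)² = [[40,164],[164,163]]
Q^41 = (Q^20)²·Q = [[83,83],[83,0]]
Q^83 = (Q^41)²·Q = [[3,2],[2,1]]
Q^167 = (Q^83)²·Q = [[21,13],[13,8]]
Q^334 = (Q^167)² = [[36,90],[90,233]]
F_334 mod 287 = Q^334[0][1] = 90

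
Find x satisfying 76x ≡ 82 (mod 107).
x ≡ 94 (mod 107)

gcd(76, 107) = 1, which divides 82, so solutions exist.
Find 76^(-1) mod 107 by the extended Euclidean algorithm:
107 = 1 × 76 + 31  ⟹  31 = (1)·107 + (-1)·76
76 = 2 × 31 + 14  ⟹  14 = (-2)·107 + (3)·76
31 = 2 × 14 + 3  ⟹  3 = (5)·107 + (-7)·76
14 = 4 × 3 + 2  ⟹  2 = (-22)·107 + (31)·76
3 = 1 × 2 + 1  ⟹  1 = (27)·107 + (-38)·76
So (-38)·76 ≡ 1 (mod 107), i.e. 76^(-1) ≡ -38 ≡ 69 (mod 107).
x ≡ 69 × 82 = 5658 ≡ 94 (mod 107).
Check: 76 × 94 = 7144 ≡ 82 (mod 107).
Unique solution: x ≡ 94 (mod 107)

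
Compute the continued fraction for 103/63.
[1; 1, 1, 1, 2, 1, 5]

Euclidean algorithm steps:
103 = 1 × 63 + 40
63 = 1 × 40 + 23
40 = 1 × 23 + 17
23 = 1 × 17 + 6
17 = 2 × 6 + 5
6 = 1 × 5 + 1
5 = 5 × 1 + 0
Continued fraction: [1; 1, 1, 1, 2, 1, 5]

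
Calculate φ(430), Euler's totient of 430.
168

430 = 2 × 5 × 43
φ(n) = n × ∏(1 - 1/p) for each prime p dividing n
φ(430) = 430 × (1 - 1/2) × (1 - 1/5) × (1 - 1/43) = 168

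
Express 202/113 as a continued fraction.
[1; 1, 3, 1, 2, 2, 3]

Euclidean algorithm steps:
202 = 1 × 113 + 89
113 = 1 × 89 + 24
89 = 3 × 24 + 17
24 = 1 × 17 + 7
17 = 2 × 7 + 3
7 = 2 × 3 + 1
3 = 3 × 1 + 0
Continued fraction: [1; 1, 3, 1, 2, 2, 3]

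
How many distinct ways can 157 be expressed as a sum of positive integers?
80630964769

p(n) counts ways to write n as a sum of positive integers (order ignored).
Euler's pentagonal recurrence: p(k) = p(k-1) + p(k-2) - p(k-5) - p(k-7) + p(k-12) + p(k-15) - ... (offsets j(3j∓1)/2, signs ++--, p(0)=1, p(<0)=0).
DP table for k = 0..156: p(0)=1, p(1)=1, p(2)=2, p(3)=3, p(4)=5, p(5)=7, p(6)=11, p(7)=15, p(8)=22, p(9)=30, p(10)=42, p(11)=56, p(12)=77, p(13)=101, p(14)=135, p(15)=176, p(16)=231, p(17)=297, p(18)=385, p(19)=490, p(20)=627, p(21)=792, p(22)=1002, p(23)=1255, p(24)=1575, p(25)=1958, p(26)=2436, p(27)=3010, p(28)=3718, p(29)=4565, p(30)=5604, p(31)=6842, p(32)=8349, p(33)=10143, p(34)=12310, p(35)=14883, p(36)=17977, p(37)=21637, p(38)=26015, p(39)=31185, p(40)=37338, p(41)=44583, p(42)=53174, p(43)=63261, p(44)=75175, p(45)=89134, p(46)=105558, p(47)=124754, p(48)=147273, p(49)=173525, p(50)=204226, p(51)=239943, p(52)=281589, p(53)=329931, p(54)=386155, p(55)=451276, p(56)=526823, p(57)=614154, p(58)=715220, p(59)=831820, p(60)=966467, p(61)=1121505, p(62)=1300156, p(63)=1505499, p(64)=1741630, p(65)=2012558, p(66)=2323520, p(67)=2679689, p(68)=3087735, p(69)=3554345, p(70)=4087968, p(71)=4697205, p(72)=5392783, p(73)=6185689, p(74)=7089500, p(75)=8118264, p(76)=9289091, p(77)=10619863, p(78)=12132164, p(79)=13848650, p(80)=15796476, p(81)=18004327, p(82)=20506255, p(83)=23338469, p(84)=26543660, p(85)=30167357, p(86)=34262962, p(87)=38887673, p(88)=44108109, p(89)=49995925, p(90)=56634173, p(91)=64112359, p(92)=72533807, p(93)=82010177, p(94)=92669720, p(95)=104651419, p(96)=118114304, p(97)=133230930, p(98)=150198136, p(99)=169229875, p(100)=190569292, p(101)=214481126, p(102)=241265379, p(103)=271248950, p(104)=304801365, p(105)=342325709, p(106)=384276336, p(107)=431149389, p(108)=483502844, p(109)=541946240, p(110)=607163746, p(111)=679903203, p(112)=761002156, p(113)=851376628, p(114)=952050665, p(115)=1064144451, p(116)=1188908248, p(117)=1327710076, p(118)=1482074143, p(119)=1653668665, p(120)=1844349560, p(121)=2056148051, p(122)=2291320912, p(123)=2552338241, p(124)=2841940500, p(125)=3163127352, p(126)=3519222692, p(127)=3913864295, p(128)=4351078600, p(129)=4835271870, p(130)=5371315400, p(131)=5964539504, p(132)=6620830889, p(133)=7346629512, p(134)=8149040695, p(135)=9035836076, p(136)=10015581680, p(137)=11097645016, p(138)=12292341831, p(139)=13610949895, p(140)=15065878135, p(141)=16670689208, p(142)=18440293320, p(143)=20390982757, p(144)=22540654445, p(145)=24908858009, p(146)=27517052599, p(147)=30388671978, p(148)=33549419497, p(149)=37027355200, p(150)=40853235313, p(151)=45060624582, p(152)=49686288421, p(153)=54770336324, p(154)=60356673280, p(155)=66493182097, p(156)=73232243759.
Final step: p(157) = p(156) + p(155) - p(152) - p(150) + p(145) + p(142) - p(135) - p(131) + p(122) + p(117) - p(106) - p(100) + p(87) + p(80) - p(65) - p(57) + p(40) + p(31) - p(12) - p(2)
= 73232243759 + 66493182097 - 49686288421 - 40853235313 + 24908858009 + 18440293320 - 9035836076 - 5964539504 + 2291320912 + 1327710076 - 384276336 - 190569292 + 38887673 + 15796476 - 2012558 - 614154 + 37338 + 6842 - 77 - 2
= 80630964769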